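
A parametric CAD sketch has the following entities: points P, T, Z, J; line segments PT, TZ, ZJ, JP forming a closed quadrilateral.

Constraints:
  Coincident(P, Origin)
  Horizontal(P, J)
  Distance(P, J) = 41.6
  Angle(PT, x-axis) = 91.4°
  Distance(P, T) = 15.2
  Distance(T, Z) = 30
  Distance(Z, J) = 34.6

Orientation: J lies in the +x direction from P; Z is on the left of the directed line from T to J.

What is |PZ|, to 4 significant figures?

39.74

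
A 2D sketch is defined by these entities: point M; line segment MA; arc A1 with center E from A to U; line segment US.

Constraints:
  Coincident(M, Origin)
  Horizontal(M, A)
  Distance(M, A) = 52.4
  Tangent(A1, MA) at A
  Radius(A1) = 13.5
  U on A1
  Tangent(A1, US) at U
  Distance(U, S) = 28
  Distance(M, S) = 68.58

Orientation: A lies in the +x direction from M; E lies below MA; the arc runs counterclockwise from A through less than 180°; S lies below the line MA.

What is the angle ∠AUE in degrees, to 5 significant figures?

32.396°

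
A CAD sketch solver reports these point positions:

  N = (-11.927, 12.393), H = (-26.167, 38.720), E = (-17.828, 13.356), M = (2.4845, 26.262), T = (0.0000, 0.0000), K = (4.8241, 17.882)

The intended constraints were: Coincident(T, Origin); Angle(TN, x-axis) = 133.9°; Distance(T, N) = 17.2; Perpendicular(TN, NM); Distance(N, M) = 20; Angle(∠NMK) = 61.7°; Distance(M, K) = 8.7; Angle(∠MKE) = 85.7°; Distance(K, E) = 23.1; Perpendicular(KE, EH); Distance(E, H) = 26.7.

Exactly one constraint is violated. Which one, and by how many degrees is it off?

Perpendicular(KE, EH) — off by 6.90°.

T = (0.00, 0.00) ✓; TN at 133.9° ✓; |TN| = 17.20 ✓; ∠(TN, NM) = 90.00° ✓; |NM| = 20.00 ✓; ∠NMK = 61.70° ✓; |MK| = 8.700 ✓; ∠MKE = 85.70° ✓; |KE| = 23.10 ✓; ∠(KE, EH) = 83.10° ✗; |EH| = 26.70 ✓.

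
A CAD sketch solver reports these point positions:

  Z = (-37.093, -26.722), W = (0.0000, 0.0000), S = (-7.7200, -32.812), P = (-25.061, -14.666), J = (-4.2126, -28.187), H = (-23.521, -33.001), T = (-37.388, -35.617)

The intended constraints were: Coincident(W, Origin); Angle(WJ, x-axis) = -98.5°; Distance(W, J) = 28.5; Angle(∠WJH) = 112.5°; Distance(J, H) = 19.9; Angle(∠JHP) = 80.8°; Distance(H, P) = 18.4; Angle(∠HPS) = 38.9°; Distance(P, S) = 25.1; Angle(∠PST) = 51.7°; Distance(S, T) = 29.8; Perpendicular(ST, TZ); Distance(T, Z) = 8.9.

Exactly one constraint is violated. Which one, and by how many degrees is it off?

Perpendicular(ST, TZ) — off by 7.30°.

W = (0.00, 0.00) ✓; WJ at -98.50° ✓; |WJ| = 28.50 ✓; ∠WJH = 112.5° ✓; |JH| = 19.90 ✓; ∠JHP = 80.80° ✓; |HP| = 18.40 ✓; ∠HPS = 38.90° ✓; |PS| = 25.10 ✓; ∠PST = 51.70° ✓; |ST| = 29.80 ✓; ∠(ST, TZ) = 97.30° ✗; |TZ| = 8.900 ✓.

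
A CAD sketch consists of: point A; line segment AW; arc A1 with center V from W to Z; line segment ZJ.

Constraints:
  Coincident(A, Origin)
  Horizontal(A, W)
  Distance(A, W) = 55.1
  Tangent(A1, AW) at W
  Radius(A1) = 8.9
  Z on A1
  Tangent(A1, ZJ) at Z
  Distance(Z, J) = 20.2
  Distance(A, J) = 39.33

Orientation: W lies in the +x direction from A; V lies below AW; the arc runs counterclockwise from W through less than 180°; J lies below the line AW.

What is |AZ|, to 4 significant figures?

48.57

Checks: |VZ| = 8.900 ✓; ∠(VZ, ZJ) = 90.00° ✓; |ZJ| = 20.20 ✓; |AJ| = 39.33 ✓.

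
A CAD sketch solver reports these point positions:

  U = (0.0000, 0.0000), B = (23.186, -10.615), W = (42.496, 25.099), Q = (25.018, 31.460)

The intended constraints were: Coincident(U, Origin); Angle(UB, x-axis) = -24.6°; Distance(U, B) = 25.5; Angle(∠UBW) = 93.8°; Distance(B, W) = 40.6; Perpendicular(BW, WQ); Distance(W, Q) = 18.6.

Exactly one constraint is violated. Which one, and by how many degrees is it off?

Perpendicular(BW, WQ) — off by 8.40°.

U = (0.00, 0.00) ✓; UB at -24.60° ✓; |UB| = 25.50 ✓; ∠UBW = 93.80° ✓; |BW| = 40.60 ✓; ∠(BW, WQ) = 98.40° ✗; |WQ| = 18.60 ✓.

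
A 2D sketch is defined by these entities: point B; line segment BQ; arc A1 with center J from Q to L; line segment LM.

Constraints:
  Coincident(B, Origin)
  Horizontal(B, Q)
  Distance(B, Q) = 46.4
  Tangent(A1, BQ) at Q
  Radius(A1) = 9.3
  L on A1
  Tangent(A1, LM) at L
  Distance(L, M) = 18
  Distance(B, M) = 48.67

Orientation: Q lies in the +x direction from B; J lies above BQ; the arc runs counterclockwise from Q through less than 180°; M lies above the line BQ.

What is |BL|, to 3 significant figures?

55.1

Checks: |JL| = 9.300 ✓; ∠(JL, LM) = 90.00° ✓; |LM| = 18.00 ✓; |BM| = 48.67 ✓.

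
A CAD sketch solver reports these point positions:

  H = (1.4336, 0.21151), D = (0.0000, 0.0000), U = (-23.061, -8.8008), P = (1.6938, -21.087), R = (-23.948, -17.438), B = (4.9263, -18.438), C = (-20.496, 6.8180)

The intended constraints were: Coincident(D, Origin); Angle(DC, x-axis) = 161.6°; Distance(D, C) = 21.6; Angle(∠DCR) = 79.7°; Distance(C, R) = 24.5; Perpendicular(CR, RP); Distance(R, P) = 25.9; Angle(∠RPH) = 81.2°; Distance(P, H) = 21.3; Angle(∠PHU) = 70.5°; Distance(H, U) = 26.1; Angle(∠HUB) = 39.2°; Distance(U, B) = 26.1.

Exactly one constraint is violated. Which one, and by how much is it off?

Distance(U, B) = 26.1 — off by 3.50.

D = (0.00, 0.00) ✓; DC at 161.6° ✓; |DC| = 21.60 ✓; ∠DCR = 79.70° ✓; |CR| = 24.50 ✓; ∠(CR, RP) = 90.00° ✓; |RP| = 25.90 ✓; ∠RPH = 81.20° ✓; |PH| = 21.30 ✓; ∠PHU = 70.50° ✓; |HU| = 26.10 ✓; ∠HUB = 39.20° ✓; |UB| = 29.60 ✗.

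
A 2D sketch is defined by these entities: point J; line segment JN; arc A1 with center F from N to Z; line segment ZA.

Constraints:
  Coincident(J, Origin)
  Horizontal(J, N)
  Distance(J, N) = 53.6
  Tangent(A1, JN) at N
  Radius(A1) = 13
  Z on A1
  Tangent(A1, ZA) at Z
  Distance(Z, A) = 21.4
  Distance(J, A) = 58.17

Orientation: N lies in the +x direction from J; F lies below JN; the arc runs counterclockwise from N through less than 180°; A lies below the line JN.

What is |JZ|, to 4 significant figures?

43.76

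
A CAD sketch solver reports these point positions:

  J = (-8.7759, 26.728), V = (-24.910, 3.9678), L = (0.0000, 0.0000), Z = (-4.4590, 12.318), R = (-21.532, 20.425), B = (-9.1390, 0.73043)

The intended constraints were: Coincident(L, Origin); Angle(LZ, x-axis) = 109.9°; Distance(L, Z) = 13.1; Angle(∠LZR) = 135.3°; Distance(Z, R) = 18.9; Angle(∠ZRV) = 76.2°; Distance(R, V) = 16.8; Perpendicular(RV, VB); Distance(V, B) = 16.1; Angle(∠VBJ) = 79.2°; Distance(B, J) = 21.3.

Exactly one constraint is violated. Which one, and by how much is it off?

Distance(B, J) = 21.3 — off by 4.70.

L = (0.00, 0.00) ✓; LZ at 109.9° ✓; |LZ| = 13.10 ✓; ∠LZR = 135.3° ✓; |ZR| = 18.90 ✓; ∠ZRV = 76.20° ✓; |RV| = 16.80 ✓; ∠(RV, VB) = 90.00° ✓; |VB| = 16.10 ✓; ∠VBJ = 79.20° ✓; |BJ| = 26.00 ✗.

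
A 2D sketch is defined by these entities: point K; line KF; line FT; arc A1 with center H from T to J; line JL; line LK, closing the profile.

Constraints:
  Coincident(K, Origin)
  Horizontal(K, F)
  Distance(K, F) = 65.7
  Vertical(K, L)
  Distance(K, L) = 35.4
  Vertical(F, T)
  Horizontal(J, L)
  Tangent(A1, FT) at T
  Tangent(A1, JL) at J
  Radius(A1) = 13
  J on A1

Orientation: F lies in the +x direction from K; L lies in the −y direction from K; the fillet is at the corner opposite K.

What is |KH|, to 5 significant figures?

57.263

K is at the origin; KF is horizontal with |KF| = 65.7 and F on the +x side, so F = (65.700, 0.0000). K and L share the same x with |KL| = 35.4 and L on the −y side, so L = (0.0000, -35.400). The virtual corner opposite K is at (65.700, -35.400). A1 meets FT tangentially, so HT is at right angles to FT and the tangent condition forces HJ to be normal to JL, with radius 13.0, so the center H sits 13.0 in from both sides at H = (52.700, -22.400). Then |KH| = |H − K| = 57.263.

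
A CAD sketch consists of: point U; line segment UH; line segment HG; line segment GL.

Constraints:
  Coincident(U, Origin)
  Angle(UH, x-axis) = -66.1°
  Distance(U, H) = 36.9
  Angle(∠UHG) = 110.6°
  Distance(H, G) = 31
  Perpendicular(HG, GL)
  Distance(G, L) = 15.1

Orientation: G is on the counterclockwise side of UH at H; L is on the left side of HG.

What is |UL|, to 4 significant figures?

48.09

U is at the origin; UH runs at -66.1° with length 36.9, so H = 36.9·(cos -66.1°, sin -66.1°) = (14.95, -33.74). ∠UHG = 110.6°, so HG runs at -66.1° + (180° − 110.6°) = 3.300° from the x-axis; with |HG| = 31.0, G = H + 31.0·(cos 3.300°, sin 3.300°) = (45.90, -31.95). HG is perpendicular to GL; with |GL| = 15.1 on the left of HG, L = G + 15.1·(-0.05756, 0.9983) = (45.03, -16.88). Then |UL| = |L − U| = 48.09.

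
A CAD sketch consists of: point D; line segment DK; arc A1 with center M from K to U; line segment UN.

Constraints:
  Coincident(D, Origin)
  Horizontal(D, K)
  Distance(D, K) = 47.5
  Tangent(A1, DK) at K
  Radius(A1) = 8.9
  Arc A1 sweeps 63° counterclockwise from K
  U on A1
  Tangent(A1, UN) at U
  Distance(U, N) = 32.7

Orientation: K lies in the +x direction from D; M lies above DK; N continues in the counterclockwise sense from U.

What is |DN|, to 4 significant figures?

78.07

On A1, K sits at bearing -90° from M; a 63° counterclockwise sweep puts U at bearing -27°, so U = M + 8.9·(cos -27°, sin -27°) = (55.43, 4.859). Tangency of A1 to UN means the radius MU is perpendicular to UN, so UN runs along (−sin -27°, cos -27°); with |UN| = 32.7, N = (70.28, 34.00). Then |DN| = |N − D| = 78.07.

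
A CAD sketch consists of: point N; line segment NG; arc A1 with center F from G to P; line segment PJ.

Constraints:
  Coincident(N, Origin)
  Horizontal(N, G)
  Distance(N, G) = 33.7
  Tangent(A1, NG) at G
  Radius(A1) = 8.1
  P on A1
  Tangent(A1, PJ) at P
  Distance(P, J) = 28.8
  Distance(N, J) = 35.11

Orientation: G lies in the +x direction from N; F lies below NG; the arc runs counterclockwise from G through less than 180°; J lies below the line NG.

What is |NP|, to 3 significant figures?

26.7

Checks: |FP| = 8.100 ✓; ∠(FP, PJ) = 90.00° ✓; |PJ| = 28.80 ✓; |NJ| = 35.11 ✓.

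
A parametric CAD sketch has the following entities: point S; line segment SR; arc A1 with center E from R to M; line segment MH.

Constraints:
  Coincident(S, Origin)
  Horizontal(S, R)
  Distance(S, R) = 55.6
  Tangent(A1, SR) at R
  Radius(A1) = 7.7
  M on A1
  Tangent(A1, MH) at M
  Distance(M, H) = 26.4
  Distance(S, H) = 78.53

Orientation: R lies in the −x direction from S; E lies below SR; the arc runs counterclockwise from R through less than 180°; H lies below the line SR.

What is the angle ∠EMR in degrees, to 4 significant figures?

56.46°

Checks: S.y = 0.00, R.y = 0.00 ✓; |EM| = 7.700 ✓; ∠(EM, MH) = 90.00° ✓; |MH| = 26.40 ✓; |SH| = 78.53 ✓.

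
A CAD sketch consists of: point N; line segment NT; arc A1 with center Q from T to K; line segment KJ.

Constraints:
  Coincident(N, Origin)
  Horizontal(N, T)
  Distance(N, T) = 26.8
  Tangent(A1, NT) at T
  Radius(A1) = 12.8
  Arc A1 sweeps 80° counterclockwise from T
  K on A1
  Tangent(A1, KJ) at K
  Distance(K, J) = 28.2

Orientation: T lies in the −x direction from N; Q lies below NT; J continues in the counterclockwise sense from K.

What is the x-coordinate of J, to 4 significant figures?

-44.30

On A1, T sits at bearing 90° from Q; an 80° counterclockwise sweep puts K at bearing 170°, so K = Q + 12.8·(cos 170°, sin 170°) = (-39.41, -10.58). A1 meets KJ tangentially, so QK is at right angles to KJ, so KJ runs along (−sin 170°, cos 170°); with |KJ| = 28.2, J = (-44.30, -38.35). So J.x = -44.30.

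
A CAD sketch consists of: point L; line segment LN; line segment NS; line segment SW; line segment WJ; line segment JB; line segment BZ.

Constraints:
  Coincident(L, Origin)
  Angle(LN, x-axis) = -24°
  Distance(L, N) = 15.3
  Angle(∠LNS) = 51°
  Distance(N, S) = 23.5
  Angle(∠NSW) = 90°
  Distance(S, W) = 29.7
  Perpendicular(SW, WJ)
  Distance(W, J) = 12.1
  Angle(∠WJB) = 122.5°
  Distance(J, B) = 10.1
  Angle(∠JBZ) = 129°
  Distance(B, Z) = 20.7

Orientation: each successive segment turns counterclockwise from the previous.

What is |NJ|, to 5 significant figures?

31.813

L is at the origin; LN runs at -24.0° with length 15.3, so N = (13.977, -6.2231). ∠LNS = 51.0° gives NS at 105.00° from the x-axis; with |NS| = 23.5, S = (7.8950, 16.476). ∠NSW = 90.0° gives SW at -165.00° from the x-axis; with |SW| = 29.7, W = (-20.793, 8.7893). SW ⟂ WJ, so WJ runs at -75.000°; with |WJ| = 12.1, J = (-17.661, -2.8984). Then |NJ| = |J − N| = 31.813.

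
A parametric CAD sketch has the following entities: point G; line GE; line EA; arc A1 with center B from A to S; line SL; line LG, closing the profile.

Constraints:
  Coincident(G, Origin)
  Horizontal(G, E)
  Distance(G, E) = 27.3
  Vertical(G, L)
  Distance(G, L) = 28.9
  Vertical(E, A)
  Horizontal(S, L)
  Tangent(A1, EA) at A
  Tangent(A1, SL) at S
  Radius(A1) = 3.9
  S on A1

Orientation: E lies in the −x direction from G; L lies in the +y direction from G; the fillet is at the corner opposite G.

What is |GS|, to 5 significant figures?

37.186

The virtual corner opposite G is at (-27.300, 28.900). The tangent condition forces BA to be normal to EA and since A1 is tangent to SL there, BS ⟂ SL, with radius 3.9, so the center B sits 3.9 in from both sides at B = (-23.400, 25.000). That places the tangent points at A = (-27.300, 25.000) on EA and S = (-23.400, 28.900) on SL. Then |GS| = |S − G| = 37.186.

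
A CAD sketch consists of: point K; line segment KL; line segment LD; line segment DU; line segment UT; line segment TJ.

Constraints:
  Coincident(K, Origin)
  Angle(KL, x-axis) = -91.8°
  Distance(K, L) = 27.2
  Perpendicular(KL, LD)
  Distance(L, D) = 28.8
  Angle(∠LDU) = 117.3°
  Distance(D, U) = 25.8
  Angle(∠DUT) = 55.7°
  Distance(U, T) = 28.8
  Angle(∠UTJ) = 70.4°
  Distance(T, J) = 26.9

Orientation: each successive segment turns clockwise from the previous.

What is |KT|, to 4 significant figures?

14.34

K is at the origin; KL runs at -91.8° with length 27.2, so L = (-0.8544, -27.19). KL is perpendicular to LD, so LD runs at 178.2°; with |LD| = 28.8, D = (-29.64, -26.28). ∠LDU = 117.3° gives DU at 115.5° from the x-axis; with |DU| = 25.8, U = (-40.75, -2.995). ∠DUT = 55.7° gives UT at -8.800° from the x-axis; with |UT| = 28.8, T = (-12.29, -7.401). Then |KT| = |T − K| = 14.34.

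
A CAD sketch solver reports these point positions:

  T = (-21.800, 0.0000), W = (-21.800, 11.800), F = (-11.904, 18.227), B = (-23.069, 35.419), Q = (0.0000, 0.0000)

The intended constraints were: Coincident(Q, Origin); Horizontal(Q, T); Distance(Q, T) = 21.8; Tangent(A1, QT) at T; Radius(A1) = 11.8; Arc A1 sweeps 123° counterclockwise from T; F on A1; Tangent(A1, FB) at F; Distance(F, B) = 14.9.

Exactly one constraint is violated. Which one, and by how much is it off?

Distance(F, B) = 14.9 — off by 5.60.

Q = (0.00, 0.00) ✓; Q.y = 0.00, T.y = 0.00 ✓; |QT| = 21.80 ✓; ∠(WT, TQ) = 90.00° ✓; |WT| = 11.80 ✓; bearing(W→F) − bearing(W→T) = 123.0° ✓; |WF| = 11.80 ✓; ∠(WF, FB) = 90.00° ✓; |FB| = 20.50 ✗.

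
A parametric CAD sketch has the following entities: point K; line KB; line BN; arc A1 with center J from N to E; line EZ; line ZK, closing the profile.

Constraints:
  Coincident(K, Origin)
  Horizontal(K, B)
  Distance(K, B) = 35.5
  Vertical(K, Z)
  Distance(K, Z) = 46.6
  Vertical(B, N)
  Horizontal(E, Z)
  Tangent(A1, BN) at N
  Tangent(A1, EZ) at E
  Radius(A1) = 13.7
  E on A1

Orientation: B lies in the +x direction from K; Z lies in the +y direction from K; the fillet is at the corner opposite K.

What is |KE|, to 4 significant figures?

51.45

K is at the origin; KB is horizontal with |KB| = 35.5 and B on the +x side, so B = (35.50, 0.000). KZ is vertical with |KZ| = 46.6 and Z on the +y side, so Z = (0.000, 46.60). The virtual corner opposite K is at (35.50, 46.60). Tangency of A1 to BN means the radius JN is perpendicular to BN and the tangent condition forces JE to be normal to EZ, with radius 13.7, so the center J sits 13.7 in from both sides at J = (21.80, 32.90). That places the tangent points at N = (35.50, 32.90) on BN and E = (21.80, 46.60) on EZ. Then |KE| = |E − K| = 51.45.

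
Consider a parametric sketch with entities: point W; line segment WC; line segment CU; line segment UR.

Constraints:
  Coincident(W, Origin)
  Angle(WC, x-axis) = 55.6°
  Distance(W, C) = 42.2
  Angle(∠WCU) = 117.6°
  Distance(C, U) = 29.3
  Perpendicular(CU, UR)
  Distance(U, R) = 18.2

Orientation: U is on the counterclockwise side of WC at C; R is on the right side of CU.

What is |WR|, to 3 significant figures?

74.0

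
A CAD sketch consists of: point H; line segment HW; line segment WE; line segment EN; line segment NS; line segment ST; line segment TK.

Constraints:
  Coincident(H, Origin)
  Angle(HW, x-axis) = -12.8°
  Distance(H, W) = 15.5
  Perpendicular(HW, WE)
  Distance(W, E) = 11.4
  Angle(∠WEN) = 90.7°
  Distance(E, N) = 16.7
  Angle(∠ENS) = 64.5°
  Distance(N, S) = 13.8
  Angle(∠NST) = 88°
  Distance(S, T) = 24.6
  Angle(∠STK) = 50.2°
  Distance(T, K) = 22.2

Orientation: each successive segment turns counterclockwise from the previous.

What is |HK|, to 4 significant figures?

19.96

H is at the origin; HW runs at -12.8° with length 15.5, so W = (15.11, -3.434). HW ⟂ WE, so WE runs at 77.20°; with |WE| = 11.4, E = (17.64, 7.683). ∠WEN = 90.7° gives EN at 166.5° from the x-axis; with |EN| = 16.7, N = (1.402, 11.58). ∠ENS = 64.5° gives NS at -78.00° from the x-axis; with |NS| = 13.8, S = (4.271, -1.917). ∠NST = 88.0° gives ST at 14.00° from the x-axis; with |ST| = 24.6, T = (28.14, 4.034). ∠STK = 50.2° gives TK at 143.8° from the x-axis; with |TK| = 22.2, K = (10.23, 17.15). Then |HK| = |K − H| = 19.96.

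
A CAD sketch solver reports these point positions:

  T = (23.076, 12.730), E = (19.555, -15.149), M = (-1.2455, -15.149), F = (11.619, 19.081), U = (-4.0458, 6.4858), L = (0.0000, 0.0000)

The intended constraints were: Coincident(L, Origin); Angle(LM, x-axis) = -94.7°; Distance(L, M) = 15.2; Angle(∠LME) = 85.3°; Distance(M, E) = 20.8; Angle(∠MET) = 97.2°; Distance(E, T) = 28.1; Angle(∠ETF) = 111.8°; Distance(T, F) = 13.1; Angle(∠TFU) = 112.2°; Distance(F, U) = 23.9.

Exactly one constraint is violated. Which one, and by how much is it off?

Distance(F, U) = 23.9 — off by 3.80.

L = (0.00, 0.00) ✓; LM at -94.70° ✓; |LM| = 15.20 ✓; ∠LME = 85.30° ✓; |ME| = 20.80 ✓; ∠MET = 97.20° ✓; |ET| = 28.10 ✓; ∠ETF = 111.8° ✓; |TF| = 13.10 ✓; ∠TFU = 112.2° ✓; |FU| = 20.10 ✗.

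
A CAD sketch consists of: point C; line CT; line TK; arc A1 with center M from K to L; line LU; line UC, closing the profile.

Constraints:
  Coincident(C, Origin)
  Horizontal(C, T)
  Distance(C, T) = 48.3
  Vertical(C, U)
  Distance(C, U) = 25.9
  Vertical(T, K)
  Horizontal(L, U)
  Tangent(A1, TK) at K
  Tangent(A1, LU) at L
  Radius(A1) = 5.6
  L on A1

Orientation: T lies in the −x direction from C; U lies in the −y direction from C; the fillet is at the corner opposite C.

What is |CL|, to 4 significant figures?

49.94

The virtual corner opposite C is at (-48.30, -25.90). A1 meets TK tangentially, so MK is at right angles to TK and since A1 is tangent to LU there, ML ⟂ LU, with radius 5.6, so the center M sits 5.6 in from both sides at M = (-42.70, -20.30). That places the tangent points at K = (-48.30, -20.30) on TK and L = (-42.70, -25.90) on LU. Then |CL| = |L − C| = 49.94.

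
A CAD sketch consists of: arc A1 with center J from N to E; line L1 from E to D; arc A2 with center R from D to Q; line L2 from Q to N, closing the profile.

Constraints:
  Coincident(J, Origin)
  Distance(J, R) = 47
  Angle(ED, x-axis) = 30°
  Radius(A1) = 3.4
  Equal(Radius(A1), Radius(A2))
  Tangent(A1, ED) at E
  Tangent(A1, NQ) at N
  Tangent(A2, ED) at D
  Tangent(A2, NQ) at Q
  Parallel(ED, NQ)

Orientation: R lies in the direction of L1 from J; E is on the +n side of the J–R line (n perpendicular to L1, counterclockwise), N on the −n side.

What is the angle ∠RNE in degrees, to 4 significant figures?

85.86°

J is at the origin and R lies 47.0 along u from J, so R = 47.0·u = (40.70, 23.50). Tangency of A1 to both parallel lines with radius 3.4 puts E and N at J ± 3.4·n: E = (-1.700, 2.944), N = (1.700, -2.944). Then cos ∠RNE = NR·NE / (|NR||NE|), giving 85.86°.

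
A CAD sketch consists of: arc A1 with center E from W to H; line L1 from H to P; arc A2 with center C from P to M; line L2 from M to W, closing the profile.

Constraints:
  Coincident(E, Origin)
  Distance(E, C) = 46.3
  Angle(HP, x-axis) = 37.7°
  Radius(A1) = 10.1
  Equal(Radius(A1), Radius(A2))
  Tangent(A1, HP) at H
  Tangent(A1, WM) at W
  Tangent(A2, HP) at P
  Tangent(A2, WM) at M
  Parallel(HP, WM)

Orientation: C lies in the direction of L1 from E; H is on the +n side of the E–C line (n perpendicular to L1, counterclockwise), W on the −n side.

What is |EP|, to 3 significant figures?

47.4

The slot axis is L1's direction at 37.7°, so u = (cos 37.7°, sin 37.7°) = (0.791, 0.612) and n = (−sin 37.7°, cos 37.7°) = (-0.612, 0.791). E is at the origin and C lies 46.3 along u from E, so C = 46.3·u = (36.6, 28.3). Tangency of A1 to both parallel lines with radius 10.1 puts H and W at E ± 10.1·n: H = (-6.18, 7.99), W = (6.18, -7.99). Equal radii place P and M the same way about C: P = C + 10.1·n = (30.5, 36.3), M = C − 10.1·n = (42.8, 20.3). Then |EP| = |P − E| = 47.4.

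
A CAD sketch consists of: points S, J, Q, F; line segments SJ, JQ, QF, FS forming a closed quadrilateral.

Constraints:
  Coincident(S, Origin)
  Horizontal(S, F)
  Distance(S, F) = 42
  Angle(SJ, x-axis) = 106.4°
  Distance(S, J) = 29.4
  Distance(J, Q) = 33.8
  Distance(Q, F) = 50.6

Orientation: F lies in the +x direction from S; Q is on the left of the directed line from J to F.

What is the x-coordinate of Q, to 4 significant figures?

20.54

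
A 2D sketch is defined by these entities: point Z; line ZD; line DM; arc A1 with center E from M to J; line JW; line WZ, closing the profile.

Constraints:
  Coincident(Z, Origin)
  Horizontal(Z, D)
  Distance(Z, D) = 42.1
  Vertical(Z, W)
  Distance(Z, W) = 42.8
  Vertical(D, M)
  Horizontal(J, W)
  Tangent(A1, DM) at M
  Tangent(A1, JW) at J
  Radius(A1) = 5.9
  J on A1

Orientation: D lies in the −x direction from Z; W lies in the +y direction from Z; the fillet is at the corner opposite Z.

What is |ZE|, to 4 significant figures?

51.69

Z is at the origin; Z and D share the same y with |ZD| = 42.1 and D on the −x side, so D = (-42.10, 0.000). Z and W share the same x with |ZW| = 42.8 and W on the +y side, so W = (0.000, 42.80). The virtual corner opposite Z is at (-42.10, 42.80). Tangency of A1 to DM means the radius EM is perpendicular to DM and A1 meets JW tangentially, so EJ is at right angles to JW, with radius 5.9, so the center E sits 5.9 in from both sides at E = (-36.20, 36.90). Then |ZE| = |E − Z| = 51.69.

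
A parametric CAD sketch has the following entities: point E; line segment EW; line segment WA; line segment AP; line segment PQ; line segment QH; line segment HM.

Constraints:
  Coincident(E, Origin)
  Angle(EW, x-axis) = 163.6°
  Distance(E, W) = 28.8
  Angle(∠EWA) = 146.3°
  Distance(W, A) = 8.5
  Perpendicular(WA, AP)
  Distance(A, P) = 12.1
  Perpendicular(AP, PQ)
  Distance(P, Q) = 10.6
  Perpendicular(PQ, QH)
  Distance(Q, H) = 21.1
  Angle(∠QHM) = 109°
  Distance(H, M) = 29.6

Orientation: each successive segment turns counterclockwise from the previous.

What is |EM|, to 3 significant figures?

60.7

E is at the origin; EW runs at 163.6° with length 28.8, so W = (-27.6, 8.13). ∠EWA = 146.3° gives WA at -163° from the x-axis; with |WA| = 8.5, A = (-35.7, 5.60). The perpendicularity gives AP at right angles to WA, so AP runs at -72.7°; with |AP| = 12.1, P = (-32.1, -5.95). AP is perpendicular to PQ, so PQ runs at 17.3°; with |PQ| = 10.6, Q = (-22.0, -2.80). PQ is perpendicular to QH, so QH runs at 107°; with |QH| = 21.1, H = (-28.3, 17.3). ∠QHM = 109.0° gives HM at 178° from the x-axis; with |HM| = 29.6, M = (-57.9, 18.2). Then |EM| = |M − E| = 60.7.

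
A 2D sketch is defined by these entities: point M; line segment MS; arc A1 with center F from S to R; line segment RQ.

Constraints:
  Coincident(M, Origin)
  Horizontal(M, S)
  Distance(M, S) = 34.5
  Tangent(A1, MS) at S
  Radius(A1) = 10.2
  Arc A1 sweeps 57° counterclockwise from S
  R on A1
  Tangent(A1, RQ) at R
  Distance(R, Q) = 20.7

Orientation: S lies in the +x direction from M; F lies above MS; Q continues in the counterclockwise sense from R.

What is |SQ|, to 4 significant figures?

29.62

M is at the origin; MS is horizontal with |MS| = 34.5 and S on the +x side, so S = (34.50, 0.000). Since A1 is tangent to MS there, FS ⟂ MS, so F = S + (0, 10.2) = (34.50, 10.20). On A1, S sits at bearing -90° from F; a 57° counterclockwise sweep puts R at bearing -33°, so R = F + 10.2·(cos -33°, sin -33°) = (43.05, 4.645). Since A1 is tangent to RQ there, FR ⟂ RQ, so RQ runs along (−sin -33°, cos -33°); with |RQ| = 20.7, Q = (54.33, 22.01). Then |SQ| = |Q − S| = 29.62.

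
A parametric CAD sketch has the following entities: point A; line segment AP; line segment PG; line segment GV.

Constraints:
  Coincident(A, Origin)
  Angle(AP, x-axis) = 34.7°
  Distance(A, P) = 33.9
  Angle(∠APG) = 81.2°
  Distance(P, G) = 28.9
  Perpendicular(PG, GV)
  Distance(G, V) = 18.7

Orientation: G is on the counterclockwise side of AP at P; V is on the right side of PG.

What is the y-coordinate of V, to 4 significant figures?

53.13

A is at the origin; AP runs at 34.7° with length 33.9, so P = 33.9·(cos 34.7°, sin 34.7°) = (27.87, 19.30). ∠APG = 81.2°, so PG runs at 34.7° + (180° − 81.2°) = 133.5° from the x-axis; with |PG| = 28.9, G = P + 28.9·(cos 133.5°, sin 133.5°) = (7.977, 40.26). PG is perpendicular to GV; with |GV| = 18.7 on the right of PG, V = G + 18.7·(0.7254, 0.6884) = (21.54, 53.13). So V.y = 53.13.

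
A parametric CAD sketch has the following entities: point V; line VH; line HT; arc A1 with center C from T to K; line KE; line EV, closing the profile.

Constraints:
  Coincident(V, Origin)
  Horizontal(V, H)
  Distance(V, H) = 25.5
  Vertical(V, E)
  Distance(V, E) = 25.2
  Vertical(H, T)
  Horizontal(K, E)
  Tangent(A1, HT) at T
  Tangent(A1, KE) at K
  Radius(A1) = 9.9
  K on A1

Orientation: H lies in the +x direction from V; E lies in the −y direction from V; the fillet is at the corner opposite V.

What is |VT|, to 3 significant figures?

29.7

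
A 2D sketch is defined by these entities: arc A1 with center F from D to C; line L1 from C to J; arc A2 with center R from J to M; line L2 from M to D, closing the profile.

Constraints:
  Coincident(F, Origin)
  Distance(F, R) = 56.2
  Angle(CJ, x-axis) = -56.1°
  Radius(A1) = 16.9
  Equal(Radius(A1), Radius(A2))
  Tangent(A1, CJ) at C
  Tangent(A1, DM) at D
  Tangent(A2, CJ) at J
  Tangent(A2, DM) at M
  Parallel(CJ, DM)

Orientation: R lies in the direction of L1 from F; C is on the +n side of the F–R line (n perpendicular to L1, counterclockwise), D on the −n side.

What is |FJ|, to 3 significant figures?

58.7

The slot axis is L1's direction at -56.1°, so u = (cos -56.1°, sin -56.1°) = (0.558, -0.830) and n = (−sin -56.1°, cos -56.1°) = (0.830, 0.558). F is at the origin and R lies 56.2 along u from F, so R = 56.2·u = (31.3, -46.6). Tangency of A1 to both parallel lines with radius 16.9 puts C and D at F ± 16.9·n: C = (14.0, 9.43), D = (-14.0, -9.43). Equal radii place J and M the same way about R: J = R + 16.9·n = (45.4, -37.2), M = R − 16.9·n = (17.3, -56.1). Then |FJ| = |J − F| = 58.7.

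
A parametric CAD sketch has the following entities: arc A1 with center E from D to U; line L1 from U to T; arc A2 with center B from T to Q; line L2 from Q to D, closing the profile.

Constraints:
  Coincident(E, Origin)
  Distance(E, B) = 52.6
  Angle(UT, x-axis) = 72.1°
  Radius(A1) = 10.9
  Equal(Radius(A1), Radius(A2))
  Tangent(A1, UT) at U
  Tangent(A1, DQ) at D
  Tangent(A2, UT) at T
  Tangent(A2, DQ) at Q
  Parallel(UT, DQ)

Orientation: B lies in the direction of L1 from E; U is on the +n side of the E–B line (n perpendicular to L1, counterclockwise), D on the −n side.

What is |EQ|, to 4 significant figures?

53.72

The slot axis is L1's direction at 72.1°, so u = (cos 72.1°, sin 72.1°) = (0.3074, 0.9516) and n = (−sin 72.1°, cos 72.1°) = (-0.9516, 0.3074). E is at the origin and B lies 52.6 along u from E, so B = 52.6·u = (16.17, 50.05). Tangency of A1 to both parallel lines with radius 10.9 puts U and D at E ± 10.9·n: U = (-10.37, 3.350), D = (10.37, -3.350). Equal radii place T and Q the same way about B: T = B + 10.9·n = (5.795, 53.40), Q = B − 10.9·n = (26.54, 46.70). Then |EQ| = |Q − E| = 53.72.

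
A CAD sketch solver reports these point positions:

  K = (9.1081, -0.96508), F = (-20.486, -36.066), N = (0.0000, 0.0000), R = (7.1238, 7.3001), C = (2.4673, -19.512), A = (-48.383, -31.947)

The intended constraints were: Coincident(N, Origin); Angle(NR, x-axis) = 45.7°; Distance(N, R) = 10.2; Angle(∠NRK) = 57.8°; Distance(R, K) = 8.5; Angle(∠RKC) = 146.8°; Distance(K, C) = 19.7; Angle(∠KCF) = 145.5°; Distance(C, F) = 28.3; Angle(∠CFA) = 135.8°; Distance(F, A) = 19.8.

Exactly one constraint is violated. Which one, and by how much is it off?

Distance(F, A) = 19.8 — off by 8.40.

N = (0.00, 0.00) ✓; NR at 45.70° ✓; |NR| = 10.20 ✓; ∠NRK = 57.80° ✓; |RK| = 8.500 ✓; ∠RKC = 146.8° ✓; |KC| = 19.70 ✓; ∠KCF = 145.5° ✓; |CF| = 28.30 ✓; ∠CFA = 135.8° ✓; |FA| = 28.20 ✗.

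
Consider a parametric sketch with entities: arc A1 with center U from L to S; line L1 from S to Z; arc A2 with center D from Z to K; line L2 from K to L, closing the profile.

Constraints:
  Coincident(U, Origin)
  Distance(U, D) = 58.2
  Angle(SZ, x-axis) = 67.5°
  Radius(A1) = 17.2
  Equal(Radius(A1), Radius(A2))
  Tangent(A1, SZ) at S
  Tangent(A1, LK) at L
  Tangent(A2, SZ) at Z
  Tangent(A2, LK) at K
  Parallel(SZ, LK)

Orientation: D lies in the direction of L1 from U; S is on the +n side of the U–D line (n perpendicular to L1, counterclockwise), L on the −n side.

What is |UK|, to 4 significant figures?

60.69

The slot axis is L1's direction at 67.5°, so u = (cos 67.5°, sin 67.5°) = (0.3827, 0.9239) and n = (−sin 67.5°, cos 67.5°) = (-0.9239, 0.3827). U is at the origin and D lies 58.2 along u from U, so D = 58.2·u = (22.27, 53.77). Tangency of A1 to both parallel lines with radius 17.2 puts S and L at U ± 17.2·n: S = (-15.89, 6.582), L = (15.89, -6.582). Equal radii place Z and K the same way about D: Z = D + 17.2·n = (6.381, 60.35), K = D − 17.2·n = (38.16, 47.19). Then |UK| = |K − U| = 60.69.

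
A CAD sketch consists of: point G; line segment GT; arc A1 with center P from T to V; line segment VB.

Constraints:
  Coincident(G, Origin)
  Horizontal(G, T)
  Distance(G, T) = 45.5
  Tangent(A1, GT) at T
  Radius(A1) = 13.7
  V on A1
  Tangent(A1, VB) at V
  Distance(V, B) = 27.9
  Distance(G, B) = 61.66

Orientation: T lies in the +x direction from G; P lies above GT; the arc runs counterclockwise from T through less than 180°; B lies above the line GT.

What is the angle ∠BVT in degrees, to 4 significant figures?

119.2°

Checks: |PV| = 13.70 ✓; ∠(PV, VB) = 90.00° ✓; |VB| = 27.90 ✓; |GB| = 61.66 ✓.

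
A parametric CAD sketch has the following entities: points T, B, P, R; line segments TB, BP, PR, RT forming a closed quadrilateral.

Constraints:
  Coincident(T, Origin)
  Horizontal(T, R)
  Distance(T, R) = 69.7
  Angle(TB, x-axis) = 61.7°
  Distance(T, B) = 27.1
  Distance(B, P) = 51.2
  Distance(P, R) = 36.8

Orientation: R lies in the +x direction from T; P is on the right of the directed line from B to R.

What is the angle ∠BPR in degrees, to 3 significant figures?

87.4°

Checks: |BP| = 51.20 ✓; |PR| = 36.80 ✓.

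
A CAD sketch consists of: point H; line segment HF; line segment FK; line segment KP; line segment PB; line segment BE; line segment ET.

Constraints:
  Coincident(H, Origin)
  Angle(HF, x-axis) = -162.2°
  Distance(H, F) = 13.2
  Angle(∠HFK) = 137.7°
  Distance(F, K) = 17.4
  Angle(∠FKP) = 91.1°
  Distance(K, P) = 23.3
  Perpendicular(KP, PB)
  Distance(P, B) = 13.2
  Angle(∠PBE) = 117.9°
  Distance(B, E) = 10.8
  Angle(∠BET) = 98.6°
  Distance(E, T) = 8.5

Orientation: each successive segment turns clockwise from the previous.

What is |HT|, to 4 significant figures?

15.91

H is at the origin; HF runs at -162.2° with length 13.2, so F = (-12.57, -4.035). ∠HFK = 137.7° gives FK at 155.5° from the x-axis; with |FK| = 17.4, K = (-28.40, 3.180). ∠FKP = 91.1° gives KP at 66.60° from the x-axis; with |KP| = 23.3, P = (-19.15, 24.56). KP is perpendicular to PB, so PB runs at -23.40°; with |PB| = 13.2, B = (-7.034, 19.32). ∠PBE = 117.9° gives BE at -85.50° from the x-axis; with |BE| = 10.8, E = (-6.186, 8.555). ∠BET = 98.6° gives ET at -166.9° from the x-axis; with |ET| = 8.5, T = (-14.46, 6.629). Then |HT| = |T − H| = 15.91.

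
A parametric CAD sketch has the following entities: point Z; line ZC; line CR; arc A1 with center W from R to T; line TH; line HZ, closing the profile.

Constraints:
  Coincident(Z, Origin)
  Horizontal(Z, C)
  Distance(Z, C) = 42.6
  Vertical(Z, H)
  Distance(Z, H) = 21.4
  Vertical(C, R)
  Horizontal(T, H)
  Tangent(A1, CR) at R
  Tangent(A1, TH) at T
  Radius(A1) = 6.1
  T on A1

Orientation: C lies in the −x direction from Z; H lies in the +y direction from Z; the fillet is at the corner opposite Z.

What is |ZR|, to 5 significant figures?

45.264

The virtual corner opposite Z is at (-42.600, 21.400). Since A1 is tangent to CR there, WR ⟂ CR and tangency of A1 to TH means the radius WT is perpendicular to TH, with radius 6.1, so the center W sits 6.1 in from both sides at W = (-36.500, 15.300). That places the tangent points at R = (-42.600, 15.300) on CR and T = (-36.500, 21.400) on TH. Then |ZR| = |R − Z| = 45.264.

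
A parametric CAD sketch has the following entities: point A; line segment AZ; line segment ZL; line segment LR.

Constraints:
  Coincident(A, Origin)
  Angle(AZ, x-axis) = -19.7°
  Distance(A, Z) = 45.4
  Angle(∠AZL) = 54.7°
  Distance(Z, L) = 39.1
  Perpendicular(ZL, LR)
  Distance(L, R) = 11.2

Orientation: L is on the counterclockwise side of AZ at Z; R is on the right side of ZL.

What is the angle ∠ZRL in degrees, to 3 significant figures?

74.0°

A is at the origin; AZ runs at -19.7° with length 45.4, so Z = 45.4·(cos -19.7°, sin -19.7°) = (42.7, -15.3). ∠AZL = 54.7°, so ZL runs at -19.7° + (180° − 54.7°) = 106° from the x-axis; with |ZL| = 39.1, L = Z + 39.1·(cos 106°, sin 106°) = (32.2, 22.4). The perpendicularity gives LR at right angles to ZL; with |LR| = 11.2 on the right of ZL, R = L + 11.2·(0.963, 0.269) = (43.0, 25.4). Then cos ∠ZRL = RZ·RL / (|RZ||RL|), giving 74.0°.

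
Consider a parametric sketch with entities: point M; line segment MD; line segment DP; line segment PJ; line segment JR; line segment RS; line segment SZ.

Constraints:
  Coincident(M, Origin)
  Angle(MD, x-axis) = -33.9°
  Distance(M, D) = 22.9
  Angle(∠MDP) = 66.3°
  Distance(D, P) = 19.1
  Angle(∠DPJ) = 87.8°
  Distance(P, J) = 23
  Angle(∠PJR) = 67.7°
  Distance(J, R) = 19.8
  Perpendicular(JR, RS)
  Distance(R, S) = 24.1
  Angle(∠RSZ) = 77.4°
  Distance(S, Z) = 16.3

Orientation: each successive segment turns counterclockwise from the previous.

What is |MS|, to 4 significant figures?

28.14

∠PJR = 67.7° gives JR at -75.70° from the x-axis; with |JR| = 19.8, R = (4.504, -9.960). JR ⟂ RS, so RS runs at 14.30°; with |RS| = 24.1, S = (27.86, -4.007). Then |MS| = |S − M| = 28.14.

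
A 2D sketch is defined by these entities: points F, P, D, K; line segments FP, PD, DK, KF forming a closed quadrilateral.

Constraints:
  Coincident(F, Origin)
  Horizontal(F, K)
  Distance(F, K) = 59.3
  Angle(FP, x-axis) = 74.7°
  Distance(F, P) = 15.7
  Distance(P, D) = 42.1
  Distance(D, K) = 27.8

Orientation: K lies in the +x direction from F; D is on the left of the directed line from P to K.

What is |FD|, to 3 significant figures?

51.3

Checks: |FK| = 59.30 ✓; |FP| = 15.70 ✓; |PD| = 42.10 ✓; |DK| = 27.80 ✓.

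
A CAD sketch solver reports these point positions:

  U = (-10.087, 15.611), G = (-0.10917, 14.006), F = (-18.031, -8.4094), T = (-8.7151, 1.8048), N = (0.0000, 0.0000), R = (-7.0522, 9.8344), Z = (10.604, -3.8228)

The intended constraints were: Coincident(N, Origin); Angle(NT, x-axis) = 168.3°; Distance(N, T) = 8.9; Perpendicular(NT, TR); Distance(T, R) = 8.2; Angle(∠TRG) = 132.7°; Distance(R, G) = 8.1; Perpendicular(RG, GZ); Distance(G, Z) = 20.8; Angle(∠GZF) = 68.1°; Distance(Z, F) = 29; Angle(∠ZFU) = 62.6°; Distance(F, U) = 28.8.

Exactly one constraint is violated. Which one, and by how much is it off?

Distance(F, U) = 28.8 — off by 3.50.

N = (0.00, 0.00) ✓; NT at 168.3° ✓; |NT| = 8.900 ✓; ∠(NT, TR) = 90.00° ✓; |TR| = 8.200 ✓; ∠TRG = 132.7° ✓; |RG| = 8.100 ✓; ∠(RG, GZ) = 90.00° ✓; |GZ| = 20.80 ✓; ∠GZF = 68.10° ✓; |ZF| = 29.00 ✓; ∠ZFU = 62.60° ✓; |FU| = 25.30 ✗.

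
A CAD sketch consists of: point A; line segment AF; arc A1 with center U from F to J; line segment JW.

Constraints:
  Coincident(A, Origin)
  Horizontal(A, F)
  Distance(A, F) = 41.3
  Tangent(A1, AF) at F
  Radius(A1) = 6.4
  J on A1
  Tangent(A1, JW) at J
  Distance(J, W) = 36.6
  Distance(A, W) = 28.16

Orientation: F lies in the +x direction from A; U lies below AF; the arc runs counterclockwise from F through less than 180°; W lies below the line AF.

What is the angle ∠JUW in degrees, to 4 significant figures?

80.08°

Checks: |UJ| = 6.400 ✓; ∠(UJ, JW) = 90.00° ✓; |JW| = 36.60 ✓; |AW| = 28.16 ✓.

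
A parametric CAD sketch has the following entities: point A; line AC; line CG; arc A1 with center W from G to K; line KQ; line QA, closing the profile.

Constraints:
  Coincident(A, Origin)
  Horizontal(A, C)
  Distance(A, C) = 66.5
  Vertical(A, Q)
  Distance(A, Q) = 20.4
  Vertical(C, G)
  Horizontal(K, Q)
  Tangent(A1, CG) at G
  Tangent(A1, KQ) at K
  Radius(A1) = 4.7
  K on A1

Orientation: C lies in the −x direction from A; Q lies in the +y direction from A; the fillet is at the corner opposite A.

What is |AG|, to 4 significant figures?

68.33

A is at the origin; A and C share the same y with |AC| = 66.5 and C on the −x side, so C = (-66.50, 0.000). A and Q share the same x with |AQ| = 20.4 and Q on the +y side, so Q = (0.000, 20.40). The virtual corner opposite A is at (-66.50, 20.40). A1 meets CG tangentially, so WG is at right angles to CG and A1 meets KQ tangentially, so WK is at right angles to KQ, with radius 4.7, so the center W sits 4.7 in from both sides at W = (-61.80, 15.70). That places the tangent points at G = (-66.50, 15.70) on CG and K = (-61.80, 20.40) on KQ. Then |AG| = |G − A| = 68.33.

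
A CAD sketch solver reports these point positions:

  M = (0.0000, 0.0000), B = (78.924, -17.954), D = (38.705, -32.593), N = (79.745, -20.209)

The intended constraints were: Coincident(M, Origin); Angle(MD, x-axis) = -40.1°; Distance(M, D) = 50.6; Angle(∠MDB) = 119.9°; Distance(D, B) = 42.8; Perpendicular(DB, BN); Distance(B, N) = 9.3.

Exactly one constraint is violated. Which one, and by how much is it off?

Distance(B, N) = 9.3 — off by 6.90.

M = (0.00, 0.00) ✓; MD at -40.10° ✓; |MD| = 50.60 ✓; ∠MDB = 119.9° ✓; |DB| = 42.80 ✓; ∠(DB, BN) = 90.00° ✓; |BN| = 2.400 ✗.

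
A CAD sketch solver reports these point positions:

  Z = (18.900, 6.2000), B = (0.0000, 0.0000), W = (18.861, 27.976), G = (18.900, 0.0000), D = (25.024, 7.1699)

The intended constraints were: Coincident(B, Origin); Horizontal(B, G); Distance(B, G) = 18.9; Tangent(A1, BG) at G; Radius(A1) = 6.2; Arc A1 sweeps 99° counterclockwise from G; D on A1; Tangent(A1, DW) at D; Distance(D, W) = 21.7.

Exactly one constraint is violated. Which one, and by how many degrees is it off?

Tangent(A1, DW) at D — off by 7.50°.

B = (0.00, 0.00) ✓; B.y = 0.00, G.y = 0.00 ✓; |BG| = 18.90 ✓; ∠(ZG, GB) = 90.00° ✓; |ZG| = 6.200 ✓; bearing(Z→D) − bearing(Z→G) = 99.00° ✓; |ZD| = 6.200 ✓; ∠(ZD, DW) = 82.50° ✗; |DW| = 21.70 ✓.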